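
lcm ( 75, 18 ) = 450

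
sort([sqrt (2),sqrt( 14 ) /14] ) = [sqrt( 14 ) /14, sqrt( 2 )]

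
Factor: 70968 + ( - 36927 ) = 3^1*7^1*1621^1=34041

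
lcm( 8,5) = 40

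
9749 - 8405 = 1344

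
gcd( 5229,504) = 63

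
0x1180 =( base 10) 4480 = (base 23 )8ai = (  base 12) 2714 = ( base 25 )745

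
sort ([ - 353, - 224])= [-353, - 224 ]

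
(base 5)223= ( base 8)77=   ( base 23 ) 2h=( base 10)63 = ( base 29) 25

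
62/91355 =62/91355 = 0.00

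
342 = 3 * 114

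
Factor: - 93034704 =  - 2^4*3^1*7^1*73^1*3793^1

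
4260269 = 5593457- 1333188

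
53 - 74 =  - 21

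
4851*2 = 9702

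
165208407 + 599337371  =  764545778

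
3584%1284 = 1016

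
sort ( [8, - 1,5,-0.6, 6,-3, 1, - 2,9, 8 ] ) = [ - 3, - 2, - 1, - 0.6, 1, 5, 6, 8,8, 9] 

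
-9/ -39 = 3/13=0.23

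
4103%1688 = 727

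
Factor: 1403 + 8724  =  13^1*19^1*41^1 = 10127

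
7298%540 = 278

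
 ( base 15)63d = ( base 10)1408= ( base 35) 158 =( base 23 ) 2f5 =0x580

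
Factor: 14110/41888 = 2^ (  -  4 )*5^1*7^( - 1)*11^( - 1)*83^1 = 415/1232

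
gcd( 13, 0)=13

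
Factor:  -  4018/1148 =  - 7/2 = -2^( - 1)*7^1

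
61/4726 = 61/4726 = 0.01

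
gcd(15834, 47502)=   15834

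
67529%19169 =10022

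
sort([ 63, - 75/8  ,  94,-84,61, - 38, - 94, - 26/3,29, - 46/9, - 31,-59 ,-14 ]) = [ - 94, - 84, - 59 , - 38,-31, -14,  -  75/8,-26/3, - 46/9,29, 61, 63, 94] 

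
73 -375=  - 302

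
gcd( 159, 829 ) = 1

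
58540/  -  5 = - 11708 + 0/1 = - 11708.00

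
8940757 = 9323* 959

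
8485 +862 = 9347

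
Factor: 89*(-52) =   -  2^2*13^1*89^1 =-4628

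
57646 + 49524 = 107170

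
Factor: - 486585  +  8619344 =8132759^1 = 8132759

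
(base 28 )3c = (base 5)341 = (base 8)140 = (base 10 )96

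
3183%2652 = 531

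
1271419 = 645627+625792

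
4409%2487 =1922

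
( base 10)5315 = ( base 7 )21332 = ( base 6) 40335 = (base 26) 7MB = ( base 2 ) 1010011000011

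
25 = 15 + 10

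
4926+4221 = 9147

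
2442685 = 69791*35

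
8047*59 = 474773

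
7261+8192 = 15453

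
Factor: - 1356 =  - 2^2*3^1*113^1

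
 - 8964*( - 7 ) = 62748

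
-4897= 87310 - 92207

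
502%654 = 502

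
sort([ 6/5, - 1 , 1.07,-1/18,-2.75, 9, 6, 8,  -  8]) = [-8, - 2.75, - 1 ,-1/18, 1.07, 6/5, 6, 8, 9] 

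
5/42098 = 5/42098= 0.00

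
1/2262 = 1/2262 = 0.00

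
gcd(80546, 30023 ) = 1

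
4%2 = 0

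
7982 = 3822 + 4160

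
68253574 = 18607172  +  49646402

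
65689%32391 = 907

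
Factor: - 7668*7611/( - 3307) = 2^2*3^4*43^1*59^1*71^1*3307^( - 1) = 58361148/3307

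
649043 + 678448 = 1327491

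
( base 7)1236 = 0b111010100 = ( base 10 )468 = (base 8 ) 724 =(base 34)dq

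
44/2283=44/2283 = 0.02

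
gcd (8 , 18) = 2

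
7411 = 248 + 7163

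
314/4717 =314/4717 = 0.07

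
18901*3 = 56703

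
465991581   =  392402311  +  73589270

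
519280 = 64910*8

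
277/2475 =277/2475 = 0.11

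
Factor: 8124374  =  2^1*137^1*149^1*199^1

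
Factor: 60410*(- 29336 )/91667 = - 2^4 * 5^1*7^1 * 19^1  *31^ ( - 1 )*193^1*863^1*2957^( - 1 ) = - 1772187760/91667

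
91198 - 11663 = 79535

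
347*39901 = 13845647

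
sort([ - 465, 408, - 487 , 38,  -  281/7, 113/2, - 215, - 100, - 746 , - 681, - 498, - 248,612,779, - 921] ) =[-921, - 746, - 681, - 498, -487, - 465, - 248, - 215, - 100, - 281/7, 38, 113/2,  408,612,779]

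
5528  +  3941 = 9469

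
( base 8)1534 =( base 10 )860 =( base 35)OK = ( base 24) 1BK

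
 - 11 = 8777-8788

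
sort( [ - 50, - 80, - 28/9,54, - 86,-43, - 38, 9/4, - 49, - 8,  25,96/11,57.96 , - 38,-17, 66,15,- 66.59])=[ - 86, - 80, - 66.59, - 50,  -  49, - 43,  -  38,-38,-17,  -  8,-28/9,9/4,96/11,15, 25,54 , 57.96, 66]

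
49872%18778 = 12316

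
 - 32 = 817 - 849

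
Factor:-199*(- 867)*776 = 133885608 = 2^3*3^1*17^2*97^1*199^1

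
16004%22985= 16004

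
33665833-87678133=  - 54012300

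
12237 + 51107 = 63344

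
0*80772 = 0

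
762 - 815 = - 53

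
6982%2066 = 784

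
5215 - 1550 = 3665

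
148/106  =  1+21/53 =1.40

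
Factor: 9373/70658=2^( - 1)*7^ (-2 )*13^1 = 13/98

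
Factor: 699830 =2^1*5^1*47^1*1489^1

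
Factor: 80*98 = 2^5* 5^1*7^2 =7840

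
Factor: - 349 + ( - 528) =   -  877^1 = - 877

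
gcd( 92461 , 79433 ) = 1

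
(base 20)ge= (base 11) 284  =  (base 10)334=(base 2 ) 101001110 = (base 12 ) 23A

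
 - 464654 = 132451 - 597105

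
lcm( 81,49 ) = 3969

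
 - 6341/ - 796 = 6341/796 = 7.97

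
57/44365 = 3/2335 = 0.00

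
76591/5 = 76591/5 =15318.20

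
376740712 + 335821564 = 712562276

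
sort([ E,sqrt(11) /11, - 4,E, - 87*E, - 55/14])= [ - 87 * E,-4, - 55/14,sqrt( 11 )/11,  E,  E] 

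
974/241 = 974/241 = 4.04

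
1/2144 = 1/2144 = 0.00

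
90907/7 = 90907/7 = 12986.71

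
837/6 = 139 + 1/2 = 139.50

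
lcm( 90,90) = 90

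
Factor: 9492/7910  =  2^1 * 3^1*5^( - 1) = 6/5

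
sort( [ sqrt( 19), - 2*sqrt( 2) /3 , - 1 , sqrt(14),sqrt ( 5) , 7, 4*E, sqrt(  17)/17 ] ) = [ - 1, - 2*sqrt( 2 )/3,  sqrt(17) /17, sqrt( 5), sqrt(14 ),sqrt(19), 7, 4*E]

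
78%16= 14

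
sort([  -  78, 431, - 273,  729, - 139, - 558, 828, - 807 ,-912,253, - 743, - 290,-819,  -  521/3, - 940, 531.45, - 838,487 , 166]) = [-940, - 912, - 838, - 819, -807,-743, - 558, - 290,- 273 , - 521/3, - 139, - 78,166 , 253, 431  ,  487, 531.45,729, 828 ]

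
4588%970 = 708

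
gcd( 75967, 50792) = 1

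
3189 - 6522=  - 3333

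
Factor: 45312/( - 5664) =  - 2^3 =- 8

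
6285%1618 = 1431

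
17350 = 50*347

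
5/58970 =1/11794=0.00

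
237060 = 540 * 439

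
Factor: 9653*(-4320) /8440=-2^2*3^3*7^2 *197^1*211^( - 1)  =  -1042524/211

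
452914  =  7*64702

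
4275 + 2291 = 6566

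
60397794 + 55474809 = 115872603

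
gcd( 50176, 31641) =1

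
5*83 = 415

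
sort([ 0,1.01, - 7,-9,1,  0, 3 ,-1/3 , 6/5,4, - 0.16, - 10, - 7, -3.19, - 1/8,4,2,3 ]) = [ - 10, - 9 , - 7,  -  7, - 3.19, - 1/3, - 0.16, - 1/8,0, 0,1, 1.01,6/5,2,3, 3,4,4 ]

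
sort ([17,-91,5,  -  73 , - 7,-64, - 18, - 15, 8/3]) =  [ - 91, - 73, - 64,-18, - 15, - 7,8/3,5,17]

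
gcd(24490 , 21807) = 1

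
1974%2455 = 1974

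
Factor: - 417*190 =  - 2^1*3^1 * 5^1*19^1*139^1=- 79230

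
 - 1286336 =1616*( - 796 ) 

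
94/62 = 47/31 = 1.52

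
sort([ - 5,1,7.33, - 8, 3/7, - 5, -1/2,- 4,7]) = [ - 8,  -  5, - 5, - 4,-1/2,3/7,1,7,7.33]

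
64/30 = 2 + 2/15 = 2.13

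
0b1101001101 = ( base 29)104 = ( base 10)845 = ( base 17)2FC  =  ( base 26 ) 16d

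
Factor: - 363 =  - 3^1*11^2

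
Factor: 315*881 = 277515 = 3^2*5^1*7^1*881^1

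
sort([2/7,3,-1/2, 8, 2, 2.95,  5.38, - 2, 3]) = [ - 2,-1/2, 2/7, 2,2.95, 3, 3,5.38,8] 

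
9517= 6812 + 2705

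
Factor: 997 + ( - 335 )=662= 2^1*331^1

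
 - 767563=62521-830084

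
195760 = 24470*8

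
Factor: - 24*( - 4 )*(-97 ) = - 9312 = -2^5* 3^1*97^1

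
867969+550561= 1418530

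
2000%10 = 0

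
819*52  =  42588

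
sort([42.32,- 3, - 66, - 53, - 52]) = [ - 66, - 53, - 52, - 3, 42.32]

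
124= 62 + 62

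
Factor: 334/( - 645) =- 2^1* 3^( - 1 )*5^( - 1 )*43^( - 1 )*167^1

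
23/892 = 23/892  =  0.03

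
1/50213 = 1/50213  =  0.00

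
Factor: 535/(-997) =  - 5^1*107^1*997^( - 1)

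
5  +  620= 625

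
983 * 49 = 48167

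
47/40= 47/40 = 1.18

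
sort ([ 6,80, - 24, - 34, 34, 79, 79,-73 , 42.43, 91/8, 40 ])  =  [ - 73, - 34 ,  -  24, 6, 91/8, 34,40,42.43,79, 79, 80]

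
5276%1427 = 995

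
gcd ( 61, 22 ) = 1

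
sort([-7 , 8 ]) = [ - 7,8 ] 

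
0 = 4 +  - 4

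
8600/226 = 4300/113 =38.05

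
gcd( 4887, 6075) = 27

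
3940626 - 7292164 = -3351538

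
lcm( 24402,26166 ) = 2171778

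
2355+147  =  2502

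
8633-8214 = 419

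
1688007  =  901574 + 786433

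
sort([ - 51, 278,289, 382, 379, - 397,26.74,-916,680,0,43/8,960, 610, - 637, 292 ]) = [ - 916  , - 637, - 397, - 51, 0,43/8,26.74,278, 289, 292 , 379,382,610,680,960]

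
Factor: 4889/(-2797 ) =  - 2797^( - 1 ) * 4889^1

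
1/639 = 1/639=0.00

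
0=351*0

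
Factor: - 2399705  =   - 5^1*7^1*11^1* 23^1*271^1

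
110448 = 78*1416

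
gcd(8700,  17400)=8700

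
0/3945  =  0 =0.00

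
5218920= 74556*70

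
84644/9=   9404+ 8/9 = 9404.89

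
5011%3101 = 1910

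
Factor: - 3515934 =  - 2^1*3^1*585989^1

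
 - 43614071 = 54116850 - 97730921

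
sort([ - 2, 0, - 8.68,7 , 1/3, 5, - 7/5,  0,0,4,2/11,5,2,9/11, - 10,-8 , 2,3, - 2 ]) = [ - 10, - 8.68,- 8,-2, - 2,  -  7/5,0,0, 0,2/11, 1/3,9/11,2, 2,3, 4,5,5,7 ]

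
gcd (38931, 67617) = 2049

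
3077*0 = 0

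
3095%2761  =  334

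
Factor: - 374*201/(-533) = 2^1*3^1*11^1*13^ ( - 1)*17^1*41^( - 1) * 67^1 = 75174/533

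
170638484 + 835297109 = 1005935593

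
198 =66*3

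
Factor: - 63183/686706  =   - 21061/228902 = - 2^( - 1) *21061^1*114451^( - 1)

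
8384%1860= 944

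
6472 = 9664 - 3192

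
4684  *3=14052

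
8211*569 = 4672059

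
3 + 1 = 4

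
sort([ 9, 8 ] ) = [ 8,9]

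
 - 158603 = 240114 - 398717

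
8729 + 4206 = 12935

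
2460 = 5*492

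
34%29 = 5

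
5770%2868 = 34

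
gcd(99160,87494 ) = 2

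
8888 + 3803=12691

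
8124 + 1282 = 9406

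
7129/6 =1188 + 1/6 = 1188.17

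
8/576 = 1/72 = 0.01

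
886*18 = 15948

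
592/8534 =296/4267 = 0.07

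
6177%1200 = 177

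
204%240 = 204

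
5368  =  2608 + 2760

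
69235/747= 69235/747= 92.68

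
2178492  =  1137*1916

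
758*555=420690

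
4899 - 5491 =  - 592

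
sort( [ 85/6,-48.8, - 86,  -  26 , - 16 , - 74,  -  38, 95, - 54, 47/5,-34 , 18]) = [ - 86,-74, - 54, - 48.8  , - 38,-34, - 26, -16, 47/5, 85/6, 18, 95]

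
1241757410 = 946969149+294788261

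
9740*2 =19480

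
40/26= 1 + 7/13 = 1.54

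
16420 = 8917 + 7503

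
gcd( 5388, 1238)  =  2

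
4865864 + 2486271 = 7352135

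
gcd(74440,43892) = 4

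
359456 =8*44932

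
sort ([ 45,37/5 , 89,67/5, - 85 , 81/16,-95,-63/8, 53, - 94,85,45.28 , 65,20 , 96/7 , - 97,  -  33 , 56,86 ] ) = [ - 97,-95, - 94,-85 , - 33, - 63/8 , 81/16,37/5, 67/5, 96/7,20 , 45,45.28,  53,  56,  65 , 85,86 , 89]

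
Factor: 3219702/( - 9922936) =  - 2^(-2 )*3^1*19^1*23^(  -  1)*61^1*199^( - 1 )*271^( - 1 )*463^1 = - 1609851/4961468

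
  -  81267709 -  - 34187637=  - 47080072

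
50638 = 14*3617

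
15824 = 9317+6507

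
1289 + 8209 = 9498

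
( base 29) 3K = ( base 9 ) 128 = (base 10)107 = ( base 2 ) 1101011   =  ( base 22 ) 4j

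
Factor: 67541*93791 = 6334737931  =  17^1 * 29^1*71^1 * 137^1*1321^1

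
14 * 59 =826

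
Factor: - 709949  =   - 29^1*24481^1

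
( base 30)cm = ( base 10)382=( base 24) fm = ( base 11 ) 318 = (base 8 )576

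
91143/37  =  2463 + 12/37 = 2463.32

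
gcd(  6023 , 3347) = 1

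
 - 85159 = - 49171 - 35988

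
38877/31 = 38877/31= 1254.10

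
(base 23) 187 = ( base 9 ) 880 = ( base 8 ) 1320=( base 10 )720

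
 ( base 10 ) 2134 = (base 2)100001010110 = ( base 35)1py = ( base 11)1670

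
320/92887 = 320/92887 = 0.00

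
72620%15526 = 10516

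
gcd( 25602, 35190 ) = 102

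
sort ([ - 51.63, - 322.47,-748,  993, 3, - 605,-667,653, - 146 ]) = [ - 748, - 667, - 605, - 322.47, -146, - 51.63,  3, 653,993]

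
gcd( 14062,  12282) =178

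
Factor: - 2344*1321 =-3096424 =- 2^3 * 293^1 * 1321^1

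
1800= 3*600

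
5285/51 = 103+32/51  =  103.63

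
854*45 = 38430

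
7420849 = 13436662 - 6015813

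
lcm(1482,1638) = 31122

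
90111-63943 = 26168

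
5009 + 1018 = 6027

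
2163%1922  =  241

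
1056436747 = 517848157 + 538588590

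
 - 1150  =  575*(-2)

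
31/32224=31/32224 = 0.00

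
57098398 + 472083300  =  529181698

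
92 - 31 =61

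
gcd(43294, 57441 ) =1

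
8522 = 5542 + 2980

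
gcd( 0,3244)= 3244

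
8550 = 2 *4275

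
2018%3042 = 2018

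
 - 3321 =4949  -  8270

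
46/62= 23/31 = 0.74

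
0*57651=0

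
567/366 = 1+67/122  =  1.55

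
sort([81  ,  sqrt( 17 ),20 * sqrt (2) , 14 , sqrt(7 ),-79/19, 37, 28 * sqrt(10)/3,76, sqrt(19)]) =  [ - 79/19,  sqrt( 7), sqrt( 17),  sqrt( 19),14,20*sqrt( 2 ),28*sqrt( 10)/3, 37,76 , 81]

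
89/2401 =89/2401 = 0.04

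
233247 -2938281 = -2705034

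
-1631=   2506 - 4137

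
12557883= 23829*527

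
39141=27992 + 11149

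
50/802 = 25/401 = 0.06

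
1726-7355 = - 5629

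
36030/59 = 610+40/59 = 610.68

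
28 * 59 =1652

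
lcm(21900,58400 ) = 175200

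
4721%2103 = 515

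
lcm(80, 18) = 720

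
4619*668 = 3085492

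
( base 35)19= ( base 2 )101100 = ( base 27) 1h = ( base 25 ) 1j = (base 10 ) 44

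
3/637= 3/637 = 0.00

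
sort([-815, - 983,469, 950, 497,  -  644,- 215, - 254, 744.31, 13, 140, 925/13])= [ - 983,-815,-644,-254, - 215, 13, 925/13, 140,469,497,744.31, 950 ] 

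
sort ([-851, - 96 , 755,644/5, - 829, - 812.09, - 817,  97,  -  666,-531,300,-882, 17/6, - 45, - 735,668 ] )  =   [ - 882,- 851, - 829,-817 , - 812.09, - 735,-666, - 531, - 96,-45,  17/6,97,644/5, 300,668, 755]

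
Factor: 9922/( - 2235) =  - 2^1 * 3^(-1 )*5^(-1) *11^2 * 41^1*149^(  -  1 )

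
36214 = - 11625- -47839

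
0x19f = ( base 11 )348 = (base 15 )1ca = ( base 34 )C7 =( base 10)415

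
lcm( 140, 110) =1540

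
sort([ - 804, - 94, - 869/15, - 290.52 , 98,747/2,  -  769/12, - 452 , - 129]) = [ - 804, - 452, - 290.52, - 129, - 94 , - 769/12, - 869/15,  98 , 747/2 ]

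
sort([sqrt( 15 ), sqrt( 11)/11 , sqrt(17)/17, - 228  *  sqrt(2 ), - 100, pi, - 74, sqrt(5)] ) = [ - 228*sqrt ( 2 ),  -  100, - 74, sqrt ( 17)/17, sqrt( 11)/11,  sqrt(5), pi,sqrt (15)]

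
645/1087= 645/1087  =  0.59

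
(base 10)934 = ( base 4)32212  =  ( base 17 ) 33G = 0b1110100110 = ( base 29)136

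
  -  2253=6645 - 8898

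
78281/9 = 8697 + 8/9 = 8697.89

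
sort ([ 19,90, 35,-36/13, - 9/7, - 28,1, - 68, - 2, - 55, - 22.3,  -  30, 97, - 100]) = [ - 100, - 68, -55, - 30,- 28, - 22.3 , - 36/13, - 2, - 9/7 , 1 , 19, 35, 90,97 ] 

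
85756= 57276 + 28480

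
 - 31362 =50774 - 82136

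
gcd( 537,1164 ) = 3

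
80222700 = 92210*870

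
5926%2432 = 1062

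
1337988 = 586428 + 751560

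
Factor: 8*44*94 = 33088 = 2^6*11^1*47^1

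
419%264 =155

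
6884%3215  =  454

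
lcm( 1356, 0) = 0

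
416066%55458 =27860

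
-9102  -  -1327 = -7775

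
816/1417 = 816/1417= 0.58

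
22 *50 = 1100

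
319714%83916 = 67966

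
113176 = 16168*7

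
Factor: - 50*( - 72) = 2^4*3^2 * 5^2 = 3600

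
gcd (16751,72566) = 1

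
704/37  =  704/37 = 19.03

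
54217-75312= - 21095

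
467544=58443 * 8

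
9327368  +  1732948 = 11060316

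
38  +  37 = 75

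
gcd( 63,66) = 3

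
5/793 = 5/793 = 0.01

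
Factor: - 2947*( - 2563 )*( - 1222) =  - 2^1*7^1 * 11^1*13^1*47^1*233^1*421^1 = - 9229962742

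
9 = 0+9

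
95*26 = 2470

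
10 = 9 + 1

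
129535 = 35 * 3701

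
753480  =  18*41860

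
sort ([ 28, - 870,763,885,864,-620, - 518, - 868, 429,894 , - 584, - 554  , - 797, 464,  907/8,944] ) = [ - 870, - 868, - 797, - 620, -584, - 554, - 518, 28,907/8,429,464,763,864, 885,894, 944] 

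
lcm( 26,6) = 78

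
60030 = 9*6670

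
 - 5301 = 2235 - 7536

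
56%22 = 12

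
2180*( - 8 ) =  - 17440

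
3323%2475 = 848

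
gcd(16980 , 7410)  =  30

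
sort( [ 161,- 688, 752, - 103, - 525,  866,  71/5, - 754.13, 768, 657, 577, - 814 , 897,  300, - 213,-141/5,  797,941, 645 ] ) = [ - 814, - 754.13 ,-688, - 525, - 213, - 103 , - 141/5, 71/5, 161, 300, 577,645, 657,  752,768,797,866,  897, 941]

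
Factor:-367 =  - 367^1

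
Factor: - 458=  - 2^1*229^1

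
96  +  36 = 132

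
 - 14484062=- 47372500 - -32888438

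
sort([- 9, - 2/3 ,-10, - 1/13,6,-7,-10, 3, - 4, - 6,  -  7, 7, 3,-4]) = [ - 10,-10 ,- 9, - 7,-7,-6, - 4,-4,-2/3, -1/13,3,3,6,7]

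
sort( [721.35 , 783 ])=[721.35,783 ]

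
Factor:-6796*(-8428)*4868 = 2^6*7^2*  43^1*1217^1*1699^1 = 278822917184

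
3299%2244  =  1055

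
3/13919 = 3/13919  =  0.00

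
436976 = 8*54622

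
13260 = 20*663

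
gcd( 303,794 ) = 1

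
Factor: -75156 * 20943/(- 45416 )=393498027/11354 = 2^( - 1 )*3^3*7^(-1 )*13^1 *179^1*811^(- 1) * 6263^1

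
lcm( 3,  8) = 24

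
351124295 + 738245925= 1089370220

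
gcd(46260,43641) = 9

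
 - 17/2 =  - 9+1/2 = - 8.50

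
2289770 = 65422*35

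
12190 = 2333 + 9857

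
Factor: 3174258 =2^1*3^1*529043^1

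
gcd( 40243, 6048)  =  7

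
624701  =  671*931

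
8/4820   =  2/1205 = 0.00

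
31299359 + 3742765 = 35042124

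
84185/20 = 4209 + 1/4 = 4209.25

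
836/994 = 418/497  =  0.84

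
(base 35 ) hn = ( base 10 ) 618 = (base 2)1001101010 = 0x26A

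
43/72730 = 43/72730 = 0.00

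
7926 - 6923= 1003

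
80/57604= 20/14401 = 0.00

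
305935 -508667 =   -  202732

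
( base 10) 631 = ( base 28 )MF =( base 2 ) 1001110111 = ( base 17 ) 232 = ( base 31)kb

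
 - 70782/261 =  - 23594/87=- 271.20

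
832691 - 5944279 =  - 5111588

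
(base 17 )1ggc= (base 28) CEL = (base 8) 23135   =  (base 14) 3817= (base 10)9821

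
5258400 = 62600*84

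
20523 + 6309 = 26832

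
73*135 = 9855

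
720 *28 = 20160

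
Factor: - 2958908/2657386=  -  1479454/1328693= - 2^1*19^1*29^ ( - 1)* 38933^1 * 45817^( - 1 )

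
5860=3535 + 2325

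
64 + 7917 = 7981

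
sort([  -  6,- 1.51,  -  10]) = [ - 10,- 6, - 1.51]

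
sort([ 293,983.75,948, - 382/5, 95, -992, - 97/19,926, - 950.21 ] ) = [ - 992,-950.21, - 382/5, - 97/19, 95,293 , 926,948,983.75]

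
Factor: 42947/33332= 2^( - 2 )*13^( - 1)*67^1 = 67/52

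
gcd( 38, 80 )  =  2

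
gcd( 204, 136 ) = 68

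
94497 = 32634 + 61863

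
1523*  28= 42644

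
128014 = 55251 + 72763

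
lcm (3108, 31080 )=31080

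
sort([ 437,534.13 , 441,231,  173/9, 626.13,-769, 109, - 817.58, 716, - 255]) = [ - 817.58,-769,  -  255,173/9,109, 231,  437,  441,  534.13, 626.13,  716 ] 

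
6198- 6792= -594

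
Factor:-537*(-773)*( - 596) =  - 247400196 = - 2^2*3^1*149^1*179^1*773^1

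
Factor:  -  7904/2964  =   - 2^3*3^(-1 ) =- 8/3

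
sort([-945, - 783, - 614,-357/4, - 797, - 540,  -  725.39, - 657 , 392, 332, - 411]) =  [ - 945, - 797,-783, - 725.39, - 657, - 614 , - 540,-411,- 357/4, 332,392 ] 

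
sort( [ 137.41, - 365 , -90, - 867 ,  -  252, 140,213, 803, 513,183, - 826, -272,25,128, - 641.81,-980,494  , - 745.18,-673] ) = [ - 980, - 867, - 826,-745.18,-673 ,- 641.81, - 365,  -  272, - 252, - 90,25,  128,137.41,140,183, 213,494,513, 803]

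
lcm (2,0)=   0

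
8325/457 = 18 + 99/457= 18.22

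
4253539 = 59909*71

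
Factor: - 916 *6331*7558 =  - 43830323368  =  - 2^3*13^1*229^1*487^1 * 3779^1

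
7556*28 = 211568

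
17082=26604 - 9522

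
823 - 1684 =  - 861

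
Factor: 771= 3^1*257^1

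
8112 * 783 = 6351696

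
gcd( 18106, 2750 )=22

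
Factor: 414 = 2^1*3^2*23^1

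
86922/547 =158 + 496/547 = 158.91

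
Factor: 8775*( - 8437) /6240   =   - 2^ (- 5)*3^2*5^1*11^1*13^1*59^1=- 379665/32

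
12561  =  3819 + 8742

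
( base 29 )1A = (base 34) 15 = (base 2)100111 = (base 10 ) 39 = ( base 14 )2b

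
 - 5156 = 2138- 7294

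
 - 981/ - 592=981/592=1.66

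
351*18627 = 6538077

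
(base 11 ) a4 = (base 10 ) 114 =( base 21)59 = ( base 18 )66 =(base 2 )1110010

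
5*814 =4070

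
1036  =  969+67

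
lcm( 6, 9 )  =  18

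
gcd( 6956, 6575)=1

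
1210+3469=4679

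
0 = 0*61057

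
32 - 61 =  - 29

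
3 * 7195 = 21585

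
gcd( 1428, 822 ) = 6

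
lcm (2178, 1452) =4356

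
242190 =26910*9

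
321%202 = 119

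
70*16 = 1120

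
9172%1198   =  786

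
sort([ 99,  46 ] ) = [46  ,  99] 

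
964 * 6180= 5957520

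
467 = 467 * 1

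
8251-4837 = 3414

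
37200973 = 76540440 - 39339467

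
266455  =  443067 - 176612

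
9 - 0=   9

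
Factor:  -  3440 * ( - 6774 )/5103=2^5*3^(-5 )*5^1 * 7^(-1 )*43^1*1129^1 = 7767520/1701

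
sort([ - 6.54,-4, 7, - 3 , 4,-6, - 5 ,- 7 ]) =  [ - 7, - 6.54, - 6,-5, - 4, - 3, 4,7] 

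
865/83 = 865/83 = 10.42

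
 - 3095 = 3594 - 6689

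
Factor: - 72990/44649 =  - 8110/4961 = - 2^1*5^1 * 11^( - 2 )*41^( - 1)* 811^1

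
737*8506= 6268922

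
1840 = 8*230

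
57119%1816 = 823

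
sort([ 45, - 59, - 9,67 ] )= [ - 59, -9,  45,67 ] 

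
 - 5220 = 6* ( - 870)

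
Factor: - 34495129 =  - 34495129^1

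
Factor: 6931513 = 47^1*139^1*1061^1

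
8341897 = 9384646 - 1042749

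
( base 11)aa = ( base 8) 170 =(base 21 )5f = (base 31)3r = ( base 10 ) 120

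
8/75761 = 8/75761 = 0.00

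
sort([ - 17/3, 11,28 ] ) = [ - 17/3, 11 , 28]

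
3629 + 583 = 4212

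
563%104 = 43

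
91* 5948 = 541268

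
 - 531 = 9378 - 9909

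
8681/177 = 8681/177 = 49.05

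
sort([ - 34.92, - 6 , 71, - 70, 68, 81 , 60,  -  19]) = [ - 70, - 34.92, - 19, - 6, 60,68,71, 81 ] 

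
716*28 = 20048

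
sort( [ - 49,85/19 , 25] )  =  [ -49, 85/19, 25]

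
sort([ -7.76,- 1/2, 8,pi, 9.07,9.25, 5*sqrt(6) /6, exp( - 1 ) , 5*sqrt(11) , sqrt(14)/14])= [ - 7.76, - 1/2, sqrt( 14) /14, exp( - 1),5*sqrt(6)/6, pi, 8 , 9.07, 9.25, 5*sqrt( 11)] 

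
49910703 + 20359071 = 70269774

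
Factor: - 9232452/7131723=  - 2^2*3^1*337^1*761^1*2377241^(-1 ) = - 3077484/2377241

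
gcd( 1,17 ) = 1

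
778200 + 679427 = 1457627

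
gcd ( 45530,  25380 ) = 10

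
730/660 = 73/66 = 1.11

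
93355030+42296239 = 135651269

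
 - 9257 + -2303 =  - 11560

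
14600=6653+7947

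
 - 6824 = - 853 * 8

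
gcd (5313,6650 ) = 7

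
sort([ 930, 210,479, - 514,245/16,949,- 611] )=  [-611, - 514,245/16,210,  479, 930,949 ] 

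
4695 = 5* 939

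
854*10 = 8540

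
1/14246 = 1/14246 = 0.00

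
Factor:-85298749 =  - 47^1*79^1*22973^1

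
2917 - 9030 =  - 6113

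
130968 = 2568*51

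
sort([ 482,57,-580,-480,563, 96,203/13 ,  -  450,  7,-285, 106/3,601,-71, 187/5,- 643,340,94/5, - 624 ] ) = [-643,- 624, - 580, - 480,-450,-285, - 71,7 , 203/13 , 94/5,  106/3, 187/5,57, 96,340, 482, 563,601 ] 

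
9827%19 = 4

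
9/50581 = 9/50581= 0.00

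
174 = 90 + 84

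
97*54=5238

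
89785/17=5281+ 8/17 =5281.47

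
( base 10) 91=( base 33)2p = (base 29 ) 34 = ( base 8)133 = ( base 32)2r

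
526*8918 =4690868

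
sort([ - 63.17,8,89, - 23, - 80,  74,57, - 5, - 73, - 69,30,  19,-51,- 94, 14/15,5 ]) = [ - 94, - 80,  -  73, - 69,-63.17 , - 51 , - 23, - 5, 14/15,5,8 , 19,30,57,74,89] 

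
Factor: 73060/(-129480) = -281/498=- 2^(-1)*3^ ( - 1)*83^(-1 )*281^1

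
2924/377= 2924/377= 7.76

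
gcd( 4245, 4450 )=5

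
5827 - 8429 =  - 2602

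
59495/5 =11899 =11899.00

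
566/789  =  566/789  =  0.72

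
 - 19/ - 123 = 19/123 = 0.15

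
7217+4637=11854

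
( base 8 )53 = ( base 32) 1b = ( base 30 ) 1d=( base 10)43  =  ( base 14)31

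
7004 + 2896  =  9900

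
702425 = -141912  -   - 844337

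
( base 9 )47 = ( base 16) 2b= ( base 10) 43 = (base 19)25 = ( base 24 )1J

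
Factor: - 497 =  - 7^1*71^1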